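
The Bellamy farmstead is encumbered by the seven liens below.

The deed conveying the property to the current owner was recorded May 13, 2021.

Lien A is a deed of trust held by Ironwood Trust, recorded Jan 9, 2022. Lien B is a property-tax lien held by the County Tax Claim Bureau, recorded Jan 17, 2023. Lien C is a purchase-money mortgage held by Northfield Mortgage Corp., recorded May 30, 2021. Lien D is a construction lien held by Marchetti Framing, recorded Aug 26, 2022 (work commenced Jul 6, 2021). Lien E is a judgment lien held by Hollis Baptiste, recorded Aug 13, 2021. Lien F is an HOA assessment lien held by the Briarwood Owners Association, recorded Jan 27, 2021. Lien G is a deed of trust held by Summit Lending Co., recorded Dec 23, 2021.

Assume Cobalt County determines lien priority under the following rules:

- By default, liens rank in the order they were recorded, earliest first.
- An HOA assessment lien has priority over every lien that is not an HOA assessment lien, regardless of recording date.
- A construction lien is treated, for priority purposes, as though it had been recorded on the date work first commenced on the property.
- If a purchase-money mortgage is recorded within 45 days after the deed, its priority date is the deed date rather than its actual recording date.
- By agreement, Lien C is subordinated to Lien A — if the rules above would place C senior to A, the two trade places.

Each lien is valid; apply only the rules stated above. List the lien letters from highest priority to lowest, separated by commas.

F, A, D, E, G, C, B

Adjusting effective dates: C's effective date is the deed date, May 13, 2021; D's effective date is Jul 6, 2021, when work began.
F is an HOA assessment lien, so it outranks all other liens regardless of date.
Among the remaining liens, by effective date: C (May 13, 2021), D (Jul 6, 2021), E (Aug 13, 2021), G (Dec 23, 2021), A (Jan 9, 2022), B (Jan 17, 2023).
The subordination applies — C was senior to A — so C and A swap.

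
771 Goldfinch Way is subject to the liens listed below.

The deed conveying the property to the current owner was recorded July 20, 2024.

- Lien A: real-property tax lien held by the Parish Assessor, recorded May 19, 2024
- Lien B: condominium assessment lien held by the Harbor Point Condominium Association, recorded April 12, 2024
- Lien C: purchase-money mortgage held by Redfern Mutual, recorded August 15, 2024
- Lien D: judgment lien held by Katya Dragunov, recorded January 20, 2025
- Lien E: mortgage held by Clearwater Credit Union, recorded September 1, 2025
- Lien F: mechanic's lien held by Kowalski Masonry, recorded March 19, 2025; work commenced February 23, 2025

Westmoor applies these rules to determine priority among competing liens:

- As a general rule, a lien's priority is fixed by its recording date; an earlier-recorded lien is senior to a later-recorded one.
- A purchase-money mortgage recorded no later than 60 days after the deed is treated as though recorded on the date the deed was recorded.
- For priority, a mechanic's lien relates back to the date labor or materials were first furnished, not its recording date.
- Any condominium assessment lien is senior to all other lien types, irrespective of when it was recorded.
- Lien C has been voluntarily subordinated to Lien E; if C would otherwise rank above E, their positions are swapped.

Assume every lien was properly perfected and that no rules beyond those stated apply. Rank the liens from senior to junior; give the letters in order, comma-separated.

Effective dates: C was recorded within the 60-day window, so its effective date is the deed date July 20, 2024; F is treated as recorded February 23, 2025, the work-commencement date.
B, as a condominium assessment lien, has superpriority and ranks first.
The other liens, earliest effective date first: A (May 19, 2024), C (July 20, 2024), D (January 20, 2025), F (February 23, 2025), E (September 1, 2025).
Because C would otherwise rank above E, the subordination swaps them.

B, A, E, D, F, C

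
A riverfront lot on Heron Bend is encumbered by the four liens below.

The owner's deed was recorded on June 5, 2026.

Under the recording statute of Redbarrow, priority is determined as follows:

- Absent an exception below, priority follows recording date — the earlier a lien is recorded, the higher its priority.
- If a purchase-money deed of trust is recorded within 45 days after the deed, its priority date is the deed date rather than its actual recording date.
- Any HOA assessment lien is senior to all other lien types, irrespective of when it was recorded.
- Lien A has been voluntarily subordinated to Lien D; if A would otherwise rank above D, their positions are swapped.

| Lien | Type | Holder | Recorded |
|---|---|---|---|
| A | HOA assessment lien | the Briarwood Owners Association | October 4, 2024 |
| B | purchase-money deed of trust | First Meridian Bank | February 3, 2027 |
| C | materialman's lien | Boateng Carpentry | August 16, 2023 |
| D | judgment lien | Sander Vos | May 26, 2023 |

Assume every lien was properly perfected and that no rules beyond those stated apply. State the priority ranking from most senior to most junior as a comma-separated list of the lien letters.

D, A, C, B

Effective dates after the stated exceptions: B was recorded 243 days after the deed, outside the 45-day window, so it keeps its recording date.
A is an HOA assessment lien and takes priority over every other lien.
Remaining liens by effective date: D (May 26, 2023), C (August 16, 2023), B (February 3, 2027).
A is senior to D before the subordination, so the two trade places.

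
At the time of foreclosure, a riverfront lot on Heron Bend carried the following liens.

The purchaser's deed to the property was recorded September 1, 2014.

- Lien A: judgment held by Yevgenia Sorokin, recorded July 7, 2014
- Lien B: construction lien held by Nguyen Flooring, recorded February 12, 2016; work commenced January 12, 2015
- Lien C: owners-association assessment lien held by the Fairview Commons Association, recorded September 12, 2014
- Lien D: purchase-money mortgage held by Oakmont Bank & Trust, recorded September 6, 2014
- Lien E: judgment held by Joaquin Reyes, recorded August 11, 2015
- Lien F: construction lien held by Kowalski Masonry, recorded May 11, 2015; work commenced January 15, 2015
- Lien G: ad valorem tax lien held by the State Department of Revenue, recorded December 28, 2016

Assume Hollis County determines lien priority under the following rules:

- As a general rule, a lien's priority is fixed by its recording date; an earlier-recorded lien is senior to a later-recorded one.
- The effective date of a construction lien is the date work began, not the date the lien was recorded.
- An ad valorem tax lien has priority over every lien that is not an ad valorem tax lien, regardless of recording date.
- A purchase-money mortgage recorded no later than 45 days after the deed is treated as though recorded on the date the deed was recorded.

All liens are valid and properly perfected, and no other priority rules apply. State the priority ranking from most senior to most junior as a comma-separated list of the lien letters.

G, A, D, C, B, F, E

Effective dates after the stated exceptions: B's effective date is January 12, 2015, when work began; D relates back to the deed date September 1, 2014; F is treated as recorded January 15, 2015, the work-commencement date.
G is an ad valorem tax lien, so it outranks all other liens regardless of date.
Among the remaining liens, by effective date: A (July 7, 2014), D (September 1, 2014), C (September 12, 2014), B (January 12, 2015), F (January 15, 2015), E (August 11, 2015).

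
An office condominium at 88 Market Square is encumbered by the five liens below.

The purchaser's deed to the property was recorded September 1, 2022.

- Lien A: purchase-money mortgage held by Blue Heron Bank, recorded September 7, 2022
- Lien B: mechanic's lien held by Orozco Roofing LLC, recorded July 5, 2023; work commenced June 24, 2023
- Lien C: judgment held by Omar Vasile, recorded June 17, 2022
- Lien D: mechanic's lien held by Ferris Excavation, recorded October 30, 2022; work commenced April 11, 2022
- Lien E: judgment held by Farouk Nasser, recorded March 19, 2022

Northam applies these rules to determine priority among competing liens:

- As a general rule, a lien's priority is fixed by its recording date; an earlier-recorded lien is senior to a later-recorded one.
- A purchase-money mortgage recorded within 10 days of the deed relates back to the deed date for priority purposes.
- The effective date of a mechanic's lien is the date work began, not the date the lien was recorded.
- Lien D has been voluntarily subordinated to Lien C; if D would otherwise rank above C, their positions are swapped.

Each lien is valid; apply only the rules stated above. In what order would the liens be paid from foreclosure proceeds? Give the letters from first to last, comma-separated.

Adjusting effective dates: A relates back to the deed date September 1, 2022; B relates back to June 24, 2023 (work commenced); D relates back to April 11, 2022 (work commenced).
Ordering by effective date: E (March 19, 2022), D (April 11, 2022), C (June 17, 2022), A (September 1, 2022), B (June 24, 2023).
The subordination applies — D was senior to C — so D and C swap.

E, C, D, A, B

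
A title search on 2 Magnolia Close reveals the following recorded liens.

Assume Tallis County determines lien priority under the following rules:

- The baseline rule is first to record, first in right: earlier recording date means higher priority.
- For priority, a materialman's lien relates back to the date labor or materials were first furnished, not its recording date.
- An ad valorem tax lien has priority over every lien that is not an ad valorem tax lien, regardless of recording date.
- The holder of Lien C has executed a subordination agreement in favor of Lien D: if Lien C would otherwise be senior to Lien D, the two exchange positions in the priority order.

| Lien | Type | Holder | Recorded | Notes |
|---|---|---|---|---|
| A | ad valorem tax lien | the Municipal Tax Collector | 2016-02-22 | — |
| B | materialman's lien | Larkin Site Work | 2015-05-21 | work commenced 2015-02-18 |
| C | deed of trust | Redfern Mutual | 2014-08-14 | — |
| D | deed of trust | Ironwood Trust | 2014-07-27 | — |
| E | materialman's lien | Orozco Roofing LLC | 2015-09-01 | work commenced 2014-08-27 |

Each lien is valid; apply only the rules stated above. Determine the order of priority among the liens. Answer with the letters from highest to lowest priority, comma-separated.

A, D, C, E, B

Effective dates: B relates back to 2015-02-18 (work commenced); E is treated as recorded 2014-08-27, the work-commencement date.
A, as an ad valorem tax lien, has superpriority and ranks first.
Among the remaining liens, by effective date: D (2014-07-27), C (2014-08-14), E (2014-08-27), B (2015-02-18).
C already ranks below D; the subordination has no effect.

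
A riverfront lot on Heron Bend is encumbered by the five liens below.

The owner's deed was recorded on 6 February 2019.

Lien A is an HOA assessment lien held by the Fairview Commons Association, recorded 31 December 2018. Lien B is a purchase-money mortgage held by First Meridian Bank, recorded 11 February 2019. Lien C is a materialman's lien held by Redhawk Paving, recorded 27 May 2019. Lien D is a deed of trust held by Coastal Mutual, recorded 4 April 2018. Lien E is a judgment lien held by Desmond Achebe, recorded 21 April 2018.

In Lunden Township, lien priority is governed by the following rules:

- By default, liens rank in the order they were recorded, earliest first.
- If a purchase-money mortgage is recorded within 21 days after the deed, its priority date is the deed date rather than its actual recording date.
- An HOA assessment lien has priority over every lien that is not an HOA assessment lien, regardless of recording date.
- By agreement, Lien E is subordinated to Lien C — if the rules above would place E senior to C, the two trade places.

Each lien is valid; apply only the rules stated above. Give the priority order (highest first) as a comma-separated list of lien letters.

A, D, C, B, E

First, effective dates: B's effective date is the deed date, 6 February 2019.
A is an HOA assessment lien, so it outranks all other liens regardless of date.
Ordering the rest by effective date: D (4 April 2018), E (21 April 2018), B (6 February 2019), C (27 May 2019).
The subordination applies — E was senior to C — so E and C swap.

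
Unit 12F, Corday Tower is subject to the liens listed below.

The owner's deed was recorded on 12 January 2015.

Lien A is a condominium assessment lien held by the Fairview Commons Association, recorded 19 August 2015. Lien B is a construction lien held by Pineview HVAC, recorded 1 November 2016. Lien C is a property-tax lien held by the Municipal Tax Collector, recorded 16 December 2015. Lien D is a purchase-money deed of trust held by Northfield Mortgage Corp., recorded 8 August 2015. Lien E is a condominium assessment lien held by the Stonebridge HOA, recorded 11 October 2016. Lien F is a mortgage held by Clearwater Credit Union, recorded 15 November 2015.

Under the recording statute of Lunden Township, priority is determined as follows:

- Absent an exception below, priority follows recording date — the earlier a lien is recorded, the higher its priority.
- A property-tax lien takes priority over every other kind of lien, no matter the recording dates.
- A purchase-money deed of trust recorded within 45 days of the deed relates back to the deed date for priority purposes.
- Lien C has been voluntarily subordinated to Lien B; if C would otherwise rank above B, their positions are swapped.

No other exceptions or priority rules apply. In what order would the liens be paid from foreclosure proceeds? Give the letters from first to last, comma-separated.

B, D, A, F, E, C

First, effective dates: D missed the 45-day window (208 days after the deed), so its recording date stands.
C, as a property-tax lien, has superpriority and ranks first.
Among the remaining liens, by effective date: D (8 August 2015), A (19 August 2015), F (15 November 2015), E (11 October 2016), B (1 November 2016).
C is senior to B before the subordination, so the two trade places.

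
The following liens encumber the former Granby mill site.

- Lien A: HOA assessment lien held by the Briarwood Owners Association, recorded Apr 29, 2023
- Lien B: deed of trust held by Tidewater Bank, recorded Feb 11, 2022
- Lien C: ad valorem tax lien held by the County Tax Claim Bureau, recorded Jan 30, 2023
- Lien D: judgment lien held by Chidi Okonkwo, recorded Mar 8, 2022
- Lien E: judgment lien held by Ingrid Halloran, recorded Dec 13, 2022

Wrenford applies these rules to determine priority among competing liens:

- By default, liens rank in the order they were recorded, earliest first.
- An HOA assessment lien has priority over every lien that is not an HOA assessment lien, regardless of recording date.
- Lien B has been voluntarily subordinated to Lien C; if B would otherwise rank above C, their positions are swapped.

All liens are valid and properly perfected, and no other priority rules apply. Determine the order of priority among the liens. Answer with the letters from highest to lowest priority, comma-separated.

A, C, D, E, B

As an HOA assessment lien, A is senior to every other lien.
Remaining liens by effective date: B (Feb 11, 2022), D (Mar 8, 2022), E (Dec 13, 2022), C (Jan 30, 2023).
B would otherwise be senior to C, so under the subordination agreement B and C exchange positions.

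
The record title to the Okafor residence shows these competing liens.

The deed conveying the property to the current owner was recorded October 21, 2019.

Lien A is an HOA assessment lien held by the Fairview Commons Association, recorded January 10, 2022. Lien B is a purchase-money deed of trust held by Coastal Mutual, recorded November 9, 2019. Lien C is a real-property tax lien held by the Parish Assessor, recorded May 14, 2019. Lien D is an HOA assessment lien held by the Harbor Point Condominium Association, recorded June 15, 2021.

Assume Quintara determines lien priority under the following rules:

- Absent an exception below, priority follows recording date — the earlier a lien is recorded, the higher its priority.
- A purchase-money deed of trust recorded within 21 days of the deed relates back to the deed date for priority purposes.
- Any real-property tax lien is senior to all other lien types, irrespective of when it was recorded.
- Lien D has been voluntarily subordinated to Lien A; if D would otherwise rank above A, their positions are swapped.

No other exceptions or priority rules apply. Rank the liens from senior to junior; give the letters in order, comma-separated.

Effective dates: B was recorded within the 21-day window, so its effective date is the deed date October 21, 2019.
C, as a real-property tax lien, has superpriority and ranks first.
Among the remaining liens, by effective date: B (October 21, 2019), D (June 15, 2021), A (January 10, 2022).
D would otherwise be senior to A, so under the subordination agreement D and A exchange positions.

C, B, A, D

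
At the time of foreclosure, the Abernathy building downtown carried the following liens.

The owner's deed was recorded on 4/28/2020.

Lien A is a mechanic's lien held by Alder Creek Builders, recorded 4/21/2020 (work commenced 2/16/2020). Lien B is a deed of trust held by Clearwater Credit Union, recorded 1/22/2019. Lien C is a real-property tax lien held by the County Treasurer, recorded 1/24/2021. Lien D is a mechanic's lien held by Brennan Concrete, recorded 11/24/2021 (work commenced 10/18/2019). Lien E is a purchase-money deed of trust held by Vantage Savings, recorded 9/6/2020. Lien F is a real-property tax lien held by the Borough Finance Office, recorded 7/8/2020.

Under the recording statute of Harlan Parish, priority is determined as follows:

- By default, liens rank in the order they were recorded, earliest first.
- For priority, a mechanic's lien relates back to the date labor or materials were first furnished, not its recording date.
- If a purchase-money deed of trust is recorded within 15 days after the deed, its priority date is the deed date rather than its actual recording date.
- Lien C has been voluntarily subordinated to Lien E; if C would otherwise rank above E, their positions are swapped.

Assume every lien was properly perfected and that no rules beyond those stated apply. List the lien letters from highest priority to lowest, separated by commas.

Effective dates after the stated exceptions: A relates back to 2/16/2020 (work commenced); D relates back to 10/18/2019 (work commenced); E missed the 15-day window (131 days after the deed), so its recording date stands.
By effective date: B (1/22/2019), D (10/18/2019), A (2/16/2020), F (7/8/2020), E (9/6/2020), C (1/24/2021).
Since C is not senior to E, the subordination leaves the order unchanged.

B, D, A, F, E, C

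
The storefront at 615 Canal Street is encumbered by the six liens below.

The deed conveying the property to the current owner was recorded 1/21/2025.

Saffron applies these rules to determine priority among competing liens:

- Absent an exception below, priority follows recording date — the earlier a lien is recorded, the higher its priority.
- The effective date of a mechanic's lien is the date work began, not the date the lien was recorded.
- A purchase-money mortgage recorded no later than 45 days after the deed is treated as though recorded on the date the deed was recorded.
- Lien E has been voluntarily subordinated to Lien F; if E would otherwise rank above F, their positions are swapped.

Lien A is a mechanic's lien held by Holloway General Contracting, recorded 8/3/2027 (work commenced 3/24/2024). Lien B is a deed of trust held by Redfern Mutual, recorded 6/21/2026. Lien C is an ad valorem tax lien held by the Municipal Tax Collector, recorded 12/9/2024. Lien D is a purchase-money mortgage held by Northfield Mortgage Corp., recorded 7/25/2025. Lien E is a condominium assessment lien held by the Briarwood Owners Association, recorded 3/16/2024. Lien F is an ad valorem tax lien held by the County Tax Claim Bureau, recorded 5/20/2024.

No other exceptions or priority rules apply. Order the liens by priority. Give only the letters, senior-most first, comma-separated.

F, A, E, C, D, B

Effective dates after the stated exceptions: A's effective date is 3/24/2024, when work began; D was recorded 185 days after the deed, outside the 45-day window, so it keeps its recording date.
Sorted by effective date: E (3/16/2024), A (3/24/2024), F (5/20/2024), C (12/9/2024), D (7/25/2025), B (6/21/2026).
The subordination applies — E was senior to F — so E and F swap.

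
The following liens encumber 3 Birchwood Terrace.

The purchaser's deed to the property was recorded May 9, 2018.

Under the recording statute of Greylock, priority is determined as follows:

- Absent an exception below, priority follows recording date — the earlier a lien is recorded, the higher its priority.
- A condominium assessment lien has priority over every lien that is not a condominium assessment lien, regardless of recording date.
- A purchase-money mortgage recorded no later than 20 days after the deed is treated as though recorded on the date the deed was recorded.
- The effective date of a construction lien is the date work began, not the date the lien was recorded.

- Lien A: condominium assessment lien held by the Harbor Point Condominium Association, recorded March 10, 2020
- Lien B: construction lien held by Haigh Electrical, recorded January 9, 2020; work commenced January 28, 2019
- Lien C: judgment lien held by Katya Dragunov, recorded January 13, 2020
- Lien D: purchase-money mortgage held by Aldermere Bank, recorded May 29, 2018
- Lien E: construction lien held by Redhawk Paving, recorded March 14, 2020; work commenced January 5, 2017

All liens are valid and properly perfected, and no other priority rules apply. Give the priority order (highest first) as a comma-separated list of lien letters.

A, E, D, B, C

Adjusting effective dates: B's effective date is January 28, 2019, when work began; D was recorded within the 20-day window, so its effective date is the deed date May 9, 2018; E relates back to January 5, 2017 (work commenced).
As a condominium assessment lien, A is senior to every other lien.
Among the remaining liens, by effective date: E (January 5, 2017), D (May 9, 2018), B (January 28, 2019), C (January 13, 2020).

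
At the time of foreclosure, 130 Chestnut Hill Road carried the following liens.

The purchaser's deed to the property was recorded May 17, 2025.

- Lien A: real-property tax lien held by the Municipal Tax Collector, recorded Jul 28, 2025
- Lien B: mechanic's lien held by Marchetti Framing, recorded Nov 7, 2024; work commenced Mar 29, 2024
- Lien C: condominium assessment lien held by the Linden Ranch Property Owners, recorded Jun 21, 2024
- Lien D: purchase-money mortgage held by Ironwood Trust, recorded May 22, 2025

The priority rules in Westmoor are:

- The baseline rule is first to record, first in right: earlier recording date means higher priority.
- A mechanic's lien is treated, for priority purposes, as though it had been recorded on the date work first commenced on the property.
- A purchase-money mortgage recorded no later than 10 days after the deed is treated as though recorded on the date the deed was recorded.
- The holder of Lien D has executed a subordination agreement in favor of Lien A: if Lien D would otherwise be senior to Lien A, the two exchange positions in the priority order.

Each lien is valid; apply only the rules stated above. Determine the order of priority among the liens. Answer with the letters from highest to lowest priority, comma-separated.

Adjusting effective dates: B's effective date is Mar 29, 2024, when work began; D's effective date is the deed date, May 17, 2025.
By effective date, earliest first: B (Mar 29, 2024), C (Jun 21, 2024), D (May 17, 2025), A (Jul 28, 2025).
The subordination applies — D was senior to A — so D and A swap.

B, C, A, D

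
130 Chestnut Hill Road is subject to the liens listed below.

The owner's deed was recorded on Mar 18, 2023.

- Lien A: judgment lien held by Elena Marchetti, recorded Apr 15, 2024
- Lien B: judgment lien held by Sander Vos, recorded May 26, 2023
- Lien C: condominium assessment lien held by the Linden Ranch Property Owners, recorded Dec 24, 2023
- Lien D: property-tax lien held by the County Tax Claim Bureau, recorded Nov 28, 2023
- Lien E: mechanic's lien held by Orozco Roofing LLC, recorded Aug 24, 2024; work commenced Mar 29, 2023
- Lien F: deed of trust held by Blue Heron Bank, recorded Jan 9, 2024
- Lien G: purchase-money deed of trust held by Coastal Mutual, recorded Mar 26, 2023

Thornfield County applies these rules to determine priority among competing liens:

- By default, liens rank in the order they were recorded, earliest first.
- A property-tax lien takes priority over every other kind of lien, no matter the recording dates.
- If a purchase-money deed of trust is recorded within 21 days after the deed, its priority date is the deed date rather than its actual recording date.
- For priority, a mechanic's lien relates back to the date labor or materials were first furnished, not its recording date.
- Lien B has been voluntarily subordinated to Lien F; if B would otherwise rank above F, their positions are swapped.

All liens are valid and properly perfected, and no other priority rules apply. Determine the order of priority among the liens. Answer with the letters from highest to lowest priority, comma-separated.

Adjusting effective dates: E's effective date is Mar 29, 2023, when work began; G's effective date is the deed date, Mar 18, 2023.
D is a property-tax lien, so it outranks all other liens regardless of date.
Ordering the rest by effective date: G (Mar 18, 2023), E (Mar 29, 2023), B (May 26, 2023), C (Dec 24, 2023), F (Jan 9, 2024), A (Apr 15, 2024).
Because B would otherwise rank above F, the subordination swaps them.

D, G, E, F, C, B, A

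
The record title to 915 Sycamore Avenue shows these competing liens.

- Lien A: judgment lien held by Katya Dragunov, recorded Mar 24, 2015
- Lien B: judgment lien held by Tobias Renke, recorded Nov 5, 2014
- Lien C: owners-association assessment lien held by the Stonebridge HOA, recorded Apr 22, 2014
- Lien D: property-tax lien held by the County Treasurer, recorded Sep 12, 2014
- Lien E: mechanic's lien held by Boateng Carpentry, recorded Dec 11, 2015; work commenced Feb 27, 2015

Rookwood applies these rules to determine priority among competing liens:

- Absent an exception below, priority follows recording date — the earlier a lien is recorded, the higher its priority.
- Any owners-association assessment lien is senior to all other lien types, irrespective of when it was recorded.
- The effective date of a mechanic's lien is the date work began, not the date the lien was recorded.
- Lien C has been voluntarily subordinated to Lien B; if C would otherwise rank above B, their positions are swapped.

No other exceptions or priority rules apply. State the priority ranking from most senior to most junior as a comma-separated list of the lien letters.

B, D, C, E, A

Effective dates: E's effective date is Feb 27, 2015, when work began.
C, as an owners-association assessment lien, has superpriority and ranks first.
The other liens, earliest effective date first: D (Sep 12, 2014), B (Nov 5, 2014), E (Feb 27, 2015), A (Mar 24, 2015).
The subordination applies — C was senior to B — so C and B swap.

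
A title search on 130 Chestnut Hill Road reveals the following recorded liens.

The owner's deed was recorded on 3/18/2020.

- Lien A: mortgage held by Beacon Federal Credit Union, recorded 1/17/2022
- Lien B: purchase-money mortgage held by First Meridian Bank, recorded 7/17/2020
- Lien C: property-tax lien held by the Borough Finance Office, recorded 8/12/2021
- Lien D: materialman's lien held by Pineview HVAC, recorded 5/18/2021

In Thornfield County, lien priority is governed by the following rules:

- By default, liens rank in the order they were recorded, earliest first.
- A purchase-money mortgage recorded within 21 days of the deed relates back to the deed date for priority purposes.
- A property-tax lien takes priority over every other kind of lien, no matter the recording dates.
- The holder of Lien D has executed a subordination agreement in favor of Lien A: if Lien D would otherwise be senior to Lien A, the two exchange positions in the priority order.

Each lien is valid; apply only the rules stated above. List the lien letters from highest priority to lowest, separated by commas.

C, B, A, D

Adjusting effective dates: B missed the 21-day window (121 days after the deed), so its recording date stands.
C is a property-tax lien and takes priority over every other lien.
Remaining liens by effective date: B (7/17/2020), D (5/18/2021), A (1/17/2022).
Because D would otherwise rank above A, the subordination swaps them.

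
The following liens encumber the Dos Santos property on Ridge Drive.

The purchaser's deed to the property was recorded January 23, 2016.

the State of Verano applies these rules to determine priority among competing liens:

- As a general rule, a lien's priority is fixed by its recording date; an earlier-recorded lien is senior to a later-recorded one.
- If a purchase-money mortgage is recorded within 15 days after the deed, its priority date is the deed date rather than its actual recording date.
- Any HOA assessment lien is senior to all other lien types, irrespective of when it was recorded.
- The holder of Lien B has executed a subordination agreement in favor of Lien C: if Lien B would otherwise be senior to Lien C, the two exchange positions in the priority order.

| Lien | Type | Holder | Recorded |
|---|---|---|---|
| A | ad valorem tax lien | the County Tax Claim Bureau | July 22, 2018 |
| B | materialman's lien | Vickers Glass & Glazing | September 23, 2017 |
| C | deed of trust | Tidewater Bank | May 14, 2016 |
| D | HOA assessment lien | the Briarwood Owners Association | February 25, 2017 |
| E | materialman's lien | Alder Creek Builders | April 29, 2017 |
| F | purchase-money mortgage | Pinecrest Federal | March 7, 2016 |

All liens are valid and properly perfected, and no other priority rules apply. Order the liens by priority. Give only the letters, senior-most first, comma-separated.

D, F, C, E, B, A

Effective dates after the stated exceptions: F was recorded 44 days after the deed, outside the 15-day window, so it keeps its recording date.
D, as an HOA assessment lien, has superpriority and ranks first.
Ordering the rest by effective date: F (March 7, 2016), C (May 14, 2016), E (April 29, 2017), B (September 23, 2017), A (July 22, 2018).
Since B is not senior to C, the subordination leaves the order unchanged.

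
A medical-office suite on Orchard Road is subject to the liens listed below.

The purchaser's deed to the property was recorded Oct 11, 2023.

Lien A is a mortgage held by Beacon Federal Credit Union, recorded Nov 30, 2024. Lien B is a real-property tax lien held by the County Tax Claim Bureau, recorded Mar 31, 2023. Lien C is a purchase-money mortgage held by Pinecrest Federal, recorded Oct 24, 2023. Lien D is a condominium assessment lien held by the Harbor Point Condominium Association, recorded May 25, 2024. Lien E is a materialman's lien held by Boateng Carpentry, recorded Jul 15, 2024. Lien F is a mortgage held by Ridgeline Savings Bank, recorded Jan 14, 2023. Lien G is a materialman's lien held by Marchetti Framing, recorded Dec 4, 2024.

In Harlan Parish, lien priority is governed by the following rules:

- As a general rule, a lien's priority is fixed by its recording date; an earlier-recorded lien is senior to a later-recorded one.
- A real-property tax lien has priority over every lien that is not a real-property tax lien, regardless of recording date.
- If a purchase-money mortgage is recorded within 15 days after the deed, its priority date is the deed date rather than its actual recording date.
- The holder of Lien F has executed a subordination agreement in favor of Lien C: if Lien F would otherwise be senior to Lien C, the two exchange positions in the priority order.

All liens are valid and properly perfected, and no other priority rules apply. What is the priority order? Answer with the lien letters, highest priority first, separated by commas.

First, effective dates: C's effective date is the deed date, Oct 11, 2023.
B, as a real-property tax lien, has superpriority and ranks first.
The other liens, earliest effective date first: F (Jan 14, 2023), C (Oct 11, 2023), D (May 25, 2024), E (Jul 15, 2024), A (Nov 30, 2024), G (Dec 4, 2024).
The subordination applies — F was senior to C — so F and C swap.

B, C, F, D, E, A, G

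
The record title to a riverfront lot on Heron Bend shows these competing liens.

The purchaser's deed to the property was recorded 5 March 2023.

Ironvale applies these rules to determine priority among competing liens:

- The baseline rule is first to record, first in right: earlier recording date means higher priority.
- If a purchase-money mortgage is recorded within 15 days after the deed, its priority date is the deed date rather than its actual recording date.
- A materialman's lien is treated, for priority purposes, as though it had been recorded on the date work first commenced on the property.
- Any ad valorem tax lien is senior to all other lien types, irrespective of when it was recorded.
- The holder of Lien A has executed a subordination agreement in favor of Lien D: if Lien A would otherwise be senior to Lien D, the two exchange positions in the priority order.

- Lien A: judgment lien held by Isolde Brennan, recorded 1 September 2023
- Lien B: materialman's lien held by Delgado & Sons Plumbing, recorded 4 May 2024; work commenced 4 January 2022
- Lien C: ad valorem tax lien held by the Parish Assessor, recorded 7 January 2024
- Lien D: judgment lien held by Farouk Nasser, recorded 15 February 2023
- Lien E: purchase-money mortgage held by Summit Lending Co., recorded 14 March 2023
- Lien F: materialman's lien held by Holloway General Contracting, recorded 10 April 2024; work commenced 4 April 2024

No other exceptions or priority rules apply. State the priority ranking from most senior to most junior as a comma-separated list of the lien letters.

C, B, D, E, A, F

First, effective dates: B's effective date is 4 January 2022, when work began; E relates back to the deed date 5 March 2023; F is treated as recorded 4 April 2024, the work-commencement date.
C is an ad valorem tax lien, so it outranks all other liens regardless of date.
Ordering the rest by effective date: B (4 January 2022), D (15 February 2023), E (5 March 2023), A (1 September 2023), F (4 April 2024).
Since A is not senior to D, the subordination leaves the order unchanged.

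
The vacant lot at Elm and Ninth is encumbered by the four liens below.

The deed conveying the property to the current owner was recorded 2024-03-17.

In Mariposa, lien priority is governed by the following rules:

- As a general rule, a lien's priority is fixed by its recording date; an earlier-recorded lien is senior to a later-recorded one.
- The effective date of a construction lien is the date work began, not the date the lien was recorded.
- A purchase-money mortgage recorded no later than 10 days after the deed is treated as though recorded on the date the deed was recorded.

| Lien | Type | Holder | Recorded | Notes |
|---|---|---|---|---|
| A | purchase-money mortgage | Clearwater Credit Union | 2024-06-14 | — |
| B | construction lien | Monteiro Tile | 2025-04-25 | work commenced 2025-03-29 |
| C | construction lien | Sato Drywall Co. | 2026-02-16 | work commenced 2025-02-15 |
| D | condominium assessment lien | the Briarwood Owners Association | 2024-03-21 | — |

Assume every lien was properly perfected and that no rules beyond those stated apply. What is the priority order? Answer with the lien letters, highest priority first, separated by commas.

D, A, C, B

Effective dates after the stated exceptions: A was recorded 89 days after the deed, outside the 10-day window, so it keeps its recording date; B is treated as recorded 2025-03-29, the work-commencement date; C relates back to 2025-02-15 (work commenced).
Ordering by effective date: D (2024-03-21), A (2024-06-14), C (2025-02-15), B (2025-03-29).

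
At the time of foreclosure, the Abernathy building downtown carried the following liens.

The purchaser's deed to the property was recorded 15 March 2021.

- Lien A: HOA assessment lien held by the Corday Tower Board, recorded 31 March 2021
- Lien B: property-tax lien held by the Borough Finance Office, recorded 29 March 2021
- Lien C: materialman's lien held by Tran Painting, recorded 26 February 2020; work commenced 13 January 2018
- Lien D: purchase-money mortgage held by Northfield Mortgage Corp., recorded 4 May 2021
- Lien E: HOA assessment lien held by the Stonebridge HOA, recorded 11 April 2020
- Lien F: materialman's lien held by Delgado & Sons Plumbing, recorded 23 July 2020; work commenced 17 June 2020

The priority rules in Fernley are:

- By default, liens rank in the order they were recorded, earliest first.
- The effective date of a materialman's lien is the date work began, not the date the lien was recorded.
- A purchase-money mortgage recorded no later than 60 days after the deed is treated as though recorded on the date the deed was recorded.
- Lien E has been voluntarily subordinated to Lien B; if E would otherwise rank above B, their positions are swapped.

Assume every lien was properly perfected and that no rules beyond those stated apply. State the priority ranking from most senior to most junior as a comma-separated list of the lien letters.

Effective dates after the stated exceptions: C relates back to 13 January 2018 (work commenced); D relates back to the deed date 15 March 2021; F's effective date is 17 June 2020, when work began.
By effective date: C (13 January 2018), E (11 April 2020), F (17 June 2020), D (15 March 2021), B (29 March 2021), A (31 March 2021).
E would otherwise be senior to B, so under the subordination agreement E and B exchange positions.

C, B, F, D, E, A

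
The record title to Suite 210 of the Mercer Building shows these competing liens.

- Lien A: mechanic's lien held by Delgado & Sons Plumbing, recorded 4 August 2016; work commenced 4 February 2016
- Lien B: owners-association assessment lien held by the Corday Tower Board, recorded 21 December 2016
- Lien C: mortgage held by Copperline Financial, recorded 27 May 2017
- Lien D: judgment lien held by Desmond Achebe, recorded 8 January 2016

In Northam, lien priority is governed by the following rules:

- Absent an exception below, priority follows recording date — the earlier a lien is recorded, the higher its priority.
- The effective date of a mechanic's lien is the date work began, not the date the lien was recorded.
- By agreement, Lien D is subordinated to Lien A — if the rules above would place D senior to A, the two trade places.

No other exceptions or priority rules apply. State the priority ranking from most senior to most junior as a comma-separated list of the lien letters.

A, D, B, C

First, effective dates: A is treated as recorded 4 February 2016, the work-commencement date.
Sorted by effective date: D (8 January 2016), A (4 February 2016), B (21 December 2016), C (27 May 2017).
D is senior to A before the subordination, so the two trade places.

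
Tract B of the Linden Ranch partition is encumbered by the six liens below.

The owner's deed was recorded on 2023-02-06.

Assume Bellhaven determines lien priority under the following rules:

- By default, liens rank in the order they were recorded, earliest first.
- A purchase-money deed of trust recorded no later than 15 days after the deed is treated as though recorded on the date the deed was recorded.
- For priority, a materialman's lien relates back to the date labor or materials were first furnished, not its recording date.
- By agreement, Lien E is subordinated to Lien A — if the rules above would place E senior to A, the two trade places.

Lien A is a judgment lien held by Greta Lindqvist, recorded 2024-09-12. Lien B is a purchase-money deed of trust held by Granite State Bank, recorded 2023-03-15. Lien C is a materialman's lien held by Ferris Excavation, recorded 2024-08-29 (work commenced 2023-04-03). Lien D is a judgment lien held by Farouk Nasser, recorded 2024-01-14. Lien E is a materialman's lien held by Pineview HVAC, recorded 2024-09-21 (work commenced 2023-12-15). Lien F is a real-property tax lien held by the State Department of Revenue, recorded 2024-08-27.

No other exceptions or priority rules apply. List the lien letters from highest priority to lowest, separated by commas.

B, C, A, D, F, E

Effective dates after the stated exceptions: B was recorded 37 days after the deed, outside the 15-day window, so it keeps its recording date; C relates back to 2023-04-03 (work commenced); E is treated as recorded 2023-12-15, the work-commencement date.
Ordering by effective date: B (2023-03-15), C (2023-04-03), E (2023-12-15), D (2024-01-14), F (2024-08-27), A (2024-09-12).
E would otherwise be senior to A, so under the subordination agreement E and A exchange positions.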